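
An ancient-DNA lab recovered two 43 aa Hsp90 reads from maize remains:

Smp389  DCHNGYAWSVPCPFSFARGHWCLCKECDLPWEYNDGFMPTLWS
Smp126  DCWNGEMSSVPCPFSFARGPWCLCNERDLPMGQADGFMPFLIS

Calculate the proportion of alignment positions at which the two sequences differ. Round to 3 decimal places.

0.302

The sequences differ at positions 3 (H/W), 6 (Y/E), 7 (A/M), 8 (W/S), 20 (H/P), 25 (K/N), 27 (C/R), 31 (W/M), 32 (E/G), 33 (Y/Q), 34 (N/A), 40 (T/F), 42 (W/I).
There are 13 differences over 43 sites, so p = 13/43 = 0.302.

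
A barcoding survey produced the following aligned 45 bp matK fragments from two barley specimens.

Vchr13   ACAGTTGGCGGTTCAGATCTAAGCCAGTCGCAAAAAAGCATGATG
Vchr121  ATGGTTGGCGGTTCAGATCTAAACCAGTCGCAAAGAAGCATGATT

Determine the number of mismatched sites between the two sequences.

Mismatches occur at site 2 (C→T), site 3 (A→G), site 23 (G→A), site 35 (A→G), site 45 (G→T).
That gives 5 mismatches out of 45 aligned sites, so the Hamming distance is 5.

5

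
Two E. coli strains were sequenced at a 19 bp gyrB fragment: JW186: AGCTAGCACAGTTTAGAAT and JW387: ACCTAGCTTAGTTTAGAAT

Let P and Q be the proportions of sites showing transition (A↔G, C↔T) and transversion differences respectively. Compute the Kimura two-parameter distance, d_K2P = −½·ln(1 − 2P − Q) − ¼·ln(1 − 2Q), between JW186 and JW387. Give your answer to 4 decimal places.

Mismatches occur at site 2 (G↔C, transversion), site 8 (A↔T, transversion), site 9 (C↔T, transition).
Of the 3 differences, 1 transition and 2 transversions over 19 sites: P = 1/19 = 0.052632, Q = 2/19 = 0.105263.
d = −0.5·ln(0.789473) − 0.25·ln(0.789474) = −0.5·(-0.236390) − 0.25·(-0.236388) = 0.1773.

0.1773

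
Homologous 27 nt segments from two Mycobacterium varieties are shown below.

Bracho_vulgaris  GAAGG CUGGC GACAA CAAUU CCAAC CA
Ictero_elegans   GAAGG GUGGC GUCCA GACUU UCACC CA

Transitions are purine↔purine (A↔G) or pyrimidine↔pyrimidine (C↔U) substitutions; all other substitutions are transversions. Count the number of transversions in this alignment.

6

Differing sites — 6:C/G (Tv); 12:A/U (Tv); 14:A/C (Tv); 16:C/G (Tv); 18:A/C (Tv); 21:C/U (Ti); 24:A/C (Tv).
Of the 7 differences, 1 transition and 6 transversions, so the answer is 6.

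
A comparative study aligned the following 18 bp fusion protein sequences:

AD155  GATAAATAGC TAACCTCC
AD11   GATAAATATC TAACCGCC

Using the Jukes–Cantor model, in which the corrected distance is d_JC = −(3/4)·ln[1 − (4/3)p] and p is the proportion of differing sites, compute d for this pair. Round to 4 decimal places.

Differing sites — 9:G/T; 16:T/G.
p = 2/18 = 0.111111.
d = −0.75 · ln(1 − (4/3)·0.111111) = −0.75 · ln(0.851852) = −0.75 · (-0.160342) = 0.1203.

0.1203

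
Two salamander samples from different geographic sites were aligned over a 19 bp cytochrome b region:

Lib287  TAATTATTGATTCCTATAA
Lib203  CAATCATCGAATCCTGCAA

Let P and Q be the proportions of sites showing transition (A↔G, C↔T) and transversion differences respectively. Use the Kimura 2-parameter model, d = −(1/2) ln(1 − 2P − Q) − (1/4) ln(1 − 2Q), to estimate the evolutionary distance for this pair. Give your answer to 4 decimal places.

Mismatches occur at site 1 (T/C, transition), site 5 (T/C, transition), site 8 (T/C, transition), site 11 (T/A, transversion), site 16 (A/G, transition), site 17 (T/C, transition).
Of the 6 differences, 5 transitions and 1 transversion over 19 sites: P = 5/19 = 0.263158, Q = 1/19 = 0.052632.
d = −0.5·ln(0.421052) − 0.25·ln(0.894736) = −0.5·(-0.864999) − 0.25·(-0.111227) = 0.4603.

0.4603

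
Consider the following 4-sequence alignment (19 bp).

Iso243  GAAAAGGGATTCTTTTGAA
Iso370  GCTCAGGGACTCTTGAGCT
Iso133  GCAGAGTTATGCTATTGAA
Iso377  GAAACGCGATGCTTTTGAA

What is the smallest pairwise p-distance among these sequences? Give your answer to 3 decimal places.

Pairwise Hamming distances:
  Iso243 vs Iso370: 8
  Iso243 vs Iso133: 6
  Iso243 vs Iso377: 3
  Iso370 vs Iso133: 11
  Iso370 vs Iso377: 11
  Iso133 vs Iso377: 6
The smallest is 3 mismatches, between Iso243 and Iso377; p = 3/19 = 0.158.

0.158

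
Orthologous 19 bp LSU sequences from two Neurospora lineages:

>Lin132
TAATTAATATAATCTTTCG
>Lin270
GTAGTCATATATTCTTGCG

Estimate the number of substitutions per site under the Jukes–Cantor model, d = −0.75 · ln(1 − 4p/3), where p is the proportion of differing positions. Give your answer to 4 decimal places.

The sequences differ at positions 1 (T/G), 2 (A/T), 4 (T/G), 6 (A/C), 12 (A/T), 17 (T/G).
p = 6/19 = 0.315789.
d = −0.75 · ln(1 − (4/3)·0.315789) = −0.75 · ln(0.578948) = −0.75 · (-0.546543) = 0.4099.

0.4099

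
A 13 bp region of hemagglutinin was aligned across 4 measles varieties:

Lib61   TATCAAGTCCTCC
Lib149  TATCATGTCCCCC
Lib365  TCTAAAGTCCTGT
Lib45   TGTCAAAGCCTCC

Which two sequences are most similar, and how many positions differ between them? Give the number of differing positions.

2

Pairwise Hamming distances:
  Lib61 vs Lib149: 2
  Lib61 vs Lib365: 4
  Lib61 vs Lib45: 3
  Lib149 vs Lib365: 6
  Lib149 vs Lib45: 5
  Lib365 vs Lib45: 6
The smallest is 2, between Lib61 and Lib149.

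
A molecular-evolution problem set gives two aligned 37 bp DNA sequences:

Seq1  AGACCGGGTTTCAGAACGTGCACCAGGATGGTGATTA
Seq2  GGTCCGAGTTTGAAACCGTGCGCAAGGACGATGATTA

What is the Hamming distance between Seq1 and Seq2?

The sequences differ at positions 1 (A/G), 3 (A/T), 7 (G/A), 12 (C/G), 14 (G/A), 16 (A/C), 22 (A/G), 24 (C/A), 29 (T/C), 31 (G/A).
That gives 10 mismatches out of 37 aligned sites, so the Hamming distance is 10.

10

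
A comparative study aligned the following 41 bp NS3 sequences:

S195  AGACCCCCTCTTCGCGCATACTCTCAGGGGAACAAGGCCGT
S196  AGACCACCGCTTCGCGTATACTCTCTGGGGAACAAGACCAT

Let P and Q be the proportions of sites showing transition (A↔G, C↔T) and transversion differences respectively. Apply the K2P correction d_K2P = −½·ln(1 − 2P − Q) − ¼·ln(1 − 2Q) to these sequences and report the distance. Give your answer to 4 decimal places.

The sequences differ at positions 6 (C/A, transversion), 9 (T/G, transversion), 17 (C/T, transition), 26 (A/T, transversion), 37 (G/A, transition), 40 (G/A, transition).
Of the 6 differences, 3 transitions and 3 transversions over 41 sites: P = 3/41 = 0.073171, Q = 3/41 = 0.073171.
d = −0.5·ln(0.780487) − 0.25·ln(0.853658) = −0.5·(-0.247837) − 0.25·(-0.158225) = 0.1635.

0.1635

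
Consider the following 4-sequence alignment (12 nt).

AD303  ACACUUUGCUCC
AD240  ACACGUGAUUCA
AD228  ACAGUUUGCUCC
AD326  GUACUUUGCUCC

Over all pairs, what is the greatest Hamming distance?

Pairwise Hamming distances:
  AD303 vs AD240: 5
  AD303 vs AD228: 1
  AD303 vs AD326: 2
  AD240 vs AD228: 6
  AD240 vs AD326: 7
  AD228 vs AD326: 3
The largest is 7, between AD240 and AD326.

7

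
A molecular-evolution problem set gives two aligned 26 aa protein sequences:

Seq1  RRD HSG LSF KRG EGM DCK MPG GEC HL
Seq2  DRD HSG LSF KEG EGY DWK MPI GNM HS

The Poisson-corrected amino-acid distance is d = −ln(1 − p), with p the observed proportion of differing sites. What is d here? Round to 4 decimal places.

0.3677

Mismatches occur at site 1 (R↔D), site 11 (R↔E), site 15 (M↔Y), site 17 (C↔W), site 21 (G↔I), site 23 (E↔N), site 24 (C↔M), site 26 (L↔S).
p = 8/26 = 0.307692.
d = −ln(1 − 0.307692) = −ln(0.692308) = 0.3677.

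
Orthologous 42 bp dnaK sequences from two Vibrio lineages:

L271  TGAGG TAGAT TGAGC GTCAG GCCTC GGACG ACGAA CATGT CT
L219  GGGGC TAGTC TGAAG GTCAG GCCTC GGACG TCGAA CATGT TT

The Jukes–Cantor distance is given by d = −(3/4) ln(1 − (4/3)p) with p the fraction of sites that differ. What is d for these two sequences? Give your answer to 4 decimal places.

Differing sites — 1:T/G; 3:A/G; 5:G/C; 9:A/T; 10:T/C; 14:G/A; 15:C/G; 31:A/T; 41:C/T.
p = 9/42 = 0.214286.
d = −0.75 · ln(1 − (4/3)·0.214286) = −0.75 · ln(0.714285) = −0.75 · (-0.336473) = 0.2524.

0.2524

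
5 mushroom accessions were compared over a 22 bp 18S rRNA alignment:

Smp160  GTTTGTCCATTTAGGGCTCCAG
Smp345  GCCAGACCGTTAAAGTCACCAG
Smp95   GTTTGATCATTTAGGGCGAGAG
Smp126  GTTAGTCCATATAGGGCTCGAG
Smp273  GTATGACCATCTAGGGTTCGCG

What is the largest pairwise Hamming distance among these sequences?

Pairwise Hamming distances:
  Smp160 vs Smp345: 9
  Smp160 vs Smp95: 5
  Smp160 vs Smp126: 3
  Smp160 vs Smp273: 6
  Smp345 vs Smp95: 11
  Smp345 vs Smp126: 10
  Smp345 vs Smp273: 12
  Smp95 vs Smp126: 6
  Smp95 vs Smp273: 7
  Smp126 vs Smp273: 6
The largest is 12, between Smp345 and Smp273.

12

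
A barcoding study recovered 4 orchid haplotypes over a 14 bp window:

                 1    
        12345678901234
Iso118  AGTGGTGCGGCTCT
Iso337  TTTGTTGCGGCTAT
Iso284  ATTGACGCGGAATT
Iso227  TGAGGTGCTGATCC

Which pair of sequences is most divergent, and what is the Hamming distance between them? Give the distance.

Pairwise Hamming distances:
  Iso118 vs Iso337: 4
  Iso118 vs Iso284: 6
  Iso118 vs Iso227: 5
  Iso337 vs Iso284: 6
  Iso337 vs Iso227: 7
  Iso284 vs Iso227: 9
The largest is 9, between Iso284 and Iso227.

9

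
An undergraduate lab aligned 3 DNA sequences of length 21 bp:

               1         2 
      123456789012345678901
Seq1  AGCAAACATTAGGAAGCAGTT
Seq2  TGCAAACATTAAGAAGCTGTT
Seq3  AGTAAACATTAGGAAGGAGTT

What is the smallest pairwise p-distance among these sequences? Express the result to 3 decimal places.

0.095

Pairwise Hamming distances:
  Seq1 vs Seq2: 3
  Seq1 vs Seq3: 2
  Seq2 vs Seq3: 5
The smallest is 2 mismatches, between Seq1 and Seq3; p = 2/21 = 0.095.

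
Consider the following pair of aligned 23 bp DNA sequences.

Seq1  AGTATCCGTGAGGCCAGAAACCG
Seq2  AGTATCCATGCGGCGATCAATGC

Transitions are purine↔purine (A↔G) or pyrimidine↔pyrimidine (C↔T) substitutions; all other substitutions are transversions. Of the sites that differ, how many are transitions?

2

The sequences differ at positions 8 (G/A, transition), 11 (A/C, transversion), 15 (C/G, transversion), 17 (G/T, transversion), 18 (A/C, transversion), 21 (C/T, transition), 22 (C/G, transversion), 23 (G/C, transversion).
Of the 8 differences, 2 transitions and 6 transversions, so the answer is 2.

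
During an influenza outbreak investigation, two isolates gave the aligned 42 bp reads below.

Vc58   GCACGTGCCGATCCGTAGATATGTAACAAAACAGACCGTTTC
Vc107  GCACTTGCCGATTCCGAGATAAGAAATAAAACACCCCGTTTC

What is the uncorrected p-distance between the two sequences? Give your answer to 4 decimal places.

The sequences differ at positions 5 (G/T), 13 (C/T), 15 (G/C), 16 (T/G), 22 (T/A), 24 (T/A), 27 (C/T), 34 (G/C), 35 (A/C).
There are 9 differences over 42 sites, so p = 9/42 = 0.2143.

0.2143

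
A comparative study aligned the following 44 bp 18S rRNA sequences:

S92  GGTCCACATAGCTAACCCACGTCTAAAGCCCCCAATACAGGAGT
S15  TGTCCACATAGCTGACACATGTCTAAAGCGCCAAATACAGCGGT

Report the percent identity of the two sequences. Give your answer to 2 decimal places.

The sequences differ at positions 1 (G/T), 14 (A/G), 17 (C/A), 20 (C/T), 30 (C/G), 33 (C/A), 41 (G/C), 42 (A/G).
36 of the 44 sites match, so the percent identity is 36/44 × 100 = 81.82%.

81.82%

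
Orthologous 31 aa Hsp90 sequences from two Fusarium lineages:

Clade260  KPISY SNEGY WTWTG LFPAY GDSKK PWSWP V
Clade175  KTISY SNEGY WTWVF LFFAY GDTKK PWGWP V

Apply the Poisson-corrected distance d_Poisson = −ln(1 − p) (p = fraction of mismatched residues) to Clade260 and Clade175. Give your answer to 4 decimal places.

0.2151

Mismatches occur at site 2 (P→T), site 14 (T→V), site 15 (G→F), site 18 (P→F), site 23 (S→T), site 28 (S→G).
p = 6/31 = 0.193548.
d = −ln(1 − 0.193548) = −ln(0.806452) = 0.2151.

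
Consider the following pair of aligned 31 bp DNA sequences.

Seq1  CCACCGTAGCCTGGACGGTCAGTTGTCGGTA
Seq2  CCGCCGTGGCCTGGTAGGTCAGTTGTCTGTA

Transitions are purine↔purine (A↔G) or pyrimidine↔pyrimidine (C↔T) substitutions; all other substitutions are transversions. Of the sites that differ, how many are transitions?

Differing sites — 3:A/G (Ti); 8:A/G (Ti); 15:A/T (Tv); 16:C/A (Tv); 28:G/T (Tv).
Of the 5 differences, 2 transitions and 3 transversions, so the answer is 2.

2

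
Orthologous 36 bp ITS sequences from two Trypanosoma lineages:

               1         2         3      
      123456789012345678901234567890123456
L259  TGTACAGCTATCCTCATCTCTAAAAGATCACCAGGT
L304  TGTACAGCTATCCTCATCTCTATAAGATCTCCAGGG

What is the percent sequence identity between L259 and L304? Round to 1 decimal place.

91.7%

The sequences differ at positions 23 (A/T), 30 (A/T), 36 (T/G).
33 of the 36 sites match, so the percent identity is 33/36 × 100 = 91.7%.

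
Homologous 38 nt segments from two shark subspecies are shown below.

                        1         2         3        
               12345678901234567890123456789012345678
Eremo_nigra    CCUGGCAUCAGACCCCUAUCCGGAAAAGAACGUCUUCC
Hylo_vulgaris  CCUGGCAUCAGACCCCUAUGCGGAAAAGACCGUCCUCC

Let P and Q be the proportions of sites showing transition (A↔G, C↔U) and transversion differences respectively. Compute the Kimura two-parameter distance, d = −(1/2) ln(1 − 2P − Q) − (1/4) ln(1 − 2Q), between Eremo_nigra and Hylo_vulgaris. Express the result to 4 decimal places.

Differing sites — 20:C/G (Tv); 30:A/C (Tv); 35:U/C (Ti).
Of the 3 differences, 1 transition and 2 transversions over 38 sites: P = 1/38 = 0.026316, Q = 2/38 = 0.052632.
d = −0.5·ln(0.894736) − 0.25·ln(0.894736) = −0.5·(-0.111227) − 0.25·(-0.111227) = 0.0834.

0.0834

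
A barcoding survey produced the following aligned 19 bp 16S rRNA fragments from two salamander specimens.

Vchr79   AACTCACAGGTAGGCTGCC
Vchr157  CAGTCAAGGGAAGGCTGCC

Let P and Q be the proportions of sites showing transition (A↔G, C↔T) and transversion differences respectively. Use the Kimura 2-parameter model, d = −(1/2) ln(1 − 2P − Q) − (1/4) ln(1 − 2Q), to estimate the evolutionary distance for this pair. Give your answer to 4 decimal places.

Mismatches occur at site 1 (A↔C, transversion), site 3 (C↔G, transversion), site 7 (C↔A, transversion), site 8 (A↔G, transition), site 11 (T↔A, transversion).
Of the 5 differences, 1 transition and 4 transversions over 19 sites: P = 1/19 = 0.052632, Q = 4/19 = 0.210526.
d = −0.5·ln(0.684210) − 0.25·ln(0.578948) = −0.5·(-0.379490) − 0.25·(-0.546543) = 0.3264.

0.3264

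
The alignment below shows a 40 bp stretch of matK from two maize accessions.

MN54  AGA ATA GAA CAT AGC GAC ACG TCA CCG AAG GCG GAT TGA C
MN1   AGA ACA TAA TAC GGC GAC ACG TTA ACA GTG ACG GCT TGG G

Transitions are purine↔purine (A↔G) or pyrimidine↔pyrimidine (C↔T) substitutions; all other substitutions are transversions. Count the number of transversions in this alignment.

5

Differing sites — 5:T/C (Ti); 7:G/T (Tv); 10:C/T (Ti); 12:T/C (Ti); 13:A/G (Ti); 23:C/T (Ti); 25:C/A (Tv); 27:G/A (Ti); 28:A/G (Ti); 29:A/T (Tv); 31:G/A (Ti); 35:A/C (Tv); 39:A/G (Ti); 40:C/G (Tv).
Of the 14 differences, 9 transitions and 5 transversions, so the answer is 5.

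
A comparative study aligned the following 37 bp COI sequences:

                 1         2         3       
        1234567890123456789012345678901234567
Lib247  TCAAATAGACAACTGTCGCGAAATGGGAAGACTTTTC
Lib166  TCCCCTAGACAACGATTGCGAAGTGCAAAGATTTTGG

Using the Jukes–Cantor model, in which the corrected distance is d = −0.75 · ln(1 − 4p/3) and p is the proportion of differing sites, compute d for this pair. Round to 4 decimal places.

Mismatches occur at site 3 (A/C), site 4 (A/C), site 5 (A/C), site 14 (T/G), site 15 (G/A), site 17 (C/T), site 23 (A/G), site 26 (G/C), site 27 (G/A), site 32 (C/T), site 36 (T/G), site 37 (C/G).
p = 12/37 = 0.324324.
d = −0.75 · ln(1 − (4/3)·0.324324) = −0.75 · ln(0.567568) = −0.75 · (-0.566395) = 0.4248.

0.4248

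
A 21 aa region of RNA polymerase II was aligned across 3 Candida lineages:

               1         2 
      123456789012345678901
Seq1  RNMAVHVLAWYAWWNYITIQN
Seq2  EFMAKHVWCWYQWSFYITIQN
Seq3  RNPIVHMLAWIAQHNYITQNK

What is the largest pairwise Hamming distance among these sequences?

16

Pairwise Hamming distances:
  Seq1 vs Seq2: 8
  Seq1 vs Seq3: 9
  Seq2 vs Seq3: 16
The largest is 16, between Seq2 and Seq3.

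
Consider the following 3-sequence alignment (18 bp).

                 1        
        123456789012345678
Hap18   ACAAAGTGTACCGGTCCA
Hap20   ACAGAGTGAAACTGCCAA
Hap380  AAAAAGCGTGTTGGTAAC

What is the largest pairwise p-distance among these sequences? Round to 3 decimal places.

0.611

Pairwise Hamming distances:
  Hap18 vs Hap20: 6
  Hap18 vs Hap380: 8
  Hap20 vs Hap380: 11
The largest is 11 mismatches, between Hap20 and Hap380; p = 11/18 = 0.611.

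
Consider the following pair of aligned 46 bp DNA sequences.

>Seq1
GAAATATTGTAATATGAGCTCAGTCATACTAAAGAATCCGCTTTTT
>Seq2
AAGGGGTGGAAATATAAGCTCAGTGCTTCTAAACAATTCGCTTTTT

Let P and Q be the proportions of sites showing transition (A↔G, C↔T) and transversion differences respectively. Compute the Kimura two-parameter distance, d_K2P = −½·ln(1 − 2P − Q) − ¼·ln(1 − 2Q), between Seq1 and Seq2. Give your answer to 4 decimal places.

0.3571

Differing sites — 1:G/A (Ti); 3:A/G (Ti); 4:A/G (Ti); 5:T/G (Tv); 6:A/G (Ti); 8:T/G (Tv); 10:T/A (Tv); 16:G/A (Ti); 25:C/G (Tv); 26:A/C (Tv); 28:A/T (Tv); 34:G/C (Tv); 38:C/T (Ti).
Of the 13 differences, 6 transitions and 7 transversions over 46 sites: P = 6/46 = 0.130435, Q = 7/46 = 0.152174.
d = −0.5·ln(0.586956) − 0.25·ln(0.695652) = −0.5·(-0.532805) − 0.25·(-0.362906) = 0.3571.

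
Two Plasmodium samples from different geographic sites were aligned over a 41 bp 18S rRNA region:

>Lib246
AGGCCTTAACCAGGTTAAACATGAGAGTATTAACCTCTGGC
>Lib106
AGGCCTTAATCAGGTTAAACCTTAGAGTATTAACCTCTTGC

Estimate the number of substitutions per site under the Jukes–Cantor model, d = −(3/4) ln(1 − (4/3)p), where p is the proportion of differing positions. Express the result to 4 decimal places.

Mismatches occur at site 10 (C↔T), site 21 (A↔C), site 23 (G↔T), site 39 (G↔T).
p = 4/41 = 0.097561.
d = −0.75 · ln(1 − (4/3)·0.097561) = −0.75 · ln(0.869919) = −0.75 · (-0.139355) = 0.1045.

0.1045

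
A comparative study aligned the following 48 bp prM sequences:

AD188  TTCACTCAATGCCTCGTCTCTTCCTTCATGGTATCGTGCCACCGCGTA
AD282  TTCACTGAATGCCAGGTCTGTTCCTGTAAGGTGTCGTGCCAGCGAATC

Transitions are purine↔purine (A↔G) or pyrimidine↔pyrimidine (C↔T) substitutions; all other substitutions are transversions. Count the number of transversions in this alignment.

The sequences differ at positions 7 (C/G, transversion), 14 (T/A, transversion), 15 (C/G, transversion), 20 (C/G, transversion), 26 (T/G, transversion), 27 (C/T, transition), 29 (T/A, transversion), 33 (A/G, transition), 42 (C/G, transversion), 45 (C/A, transversion), 46 (G/A, transition), 48 (A/C, transversion).
Of the 12 differences, 3 transitions and 9 transversions, so the answer is 9.

9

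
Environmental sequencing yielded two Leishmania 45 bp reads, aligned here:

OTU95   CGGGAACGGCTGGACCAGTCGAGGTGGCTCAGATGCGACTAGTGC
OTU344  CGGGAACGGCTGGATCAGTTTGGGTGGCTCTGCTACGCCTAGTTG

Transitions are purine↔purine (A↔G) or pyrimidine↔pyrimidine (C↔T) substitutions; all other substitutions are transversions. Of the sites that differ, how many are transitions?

Mismatches occur at site 15 (C→T, transition), site 20 (C→T, transition), site 21 (G→T, transversion), site 22 (A→G, transition), site 31 (A→T, transversion), site 33 (A→C, transversion), site 35 (G→A, transition), site 38 (A→C, transversion), site 44 (G→T, transversion), site 45 (C→G, transversion).
Of the 10 differences, 4 transitions and 6 transversions, so the answer is 4.

4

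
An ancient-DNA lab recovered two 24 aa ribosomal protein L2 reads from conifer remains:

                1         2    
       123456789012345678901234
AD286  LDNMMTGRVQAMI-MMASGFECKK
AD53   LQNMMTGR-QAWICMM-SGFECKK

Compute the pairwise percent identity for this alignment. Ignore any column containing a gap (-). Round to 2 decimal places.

Excluding the 3 gap columns leaves 21 comparable sites.
Differing sites — 2:D/Q; 12:M/W.
19 of the 21 comparable sites match, so the percent identity is 19/21 × 100 = 90.48%.

90.48%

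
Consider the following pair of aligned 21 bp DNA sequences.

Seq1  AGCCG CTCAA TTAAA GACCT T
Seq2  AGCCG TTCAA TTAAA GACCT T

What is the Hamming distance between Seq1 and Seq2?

Differing sites — 6:C/T.
That gives 1 mismatch out of 21 aligned sites, so the Hamming distance is 1.

1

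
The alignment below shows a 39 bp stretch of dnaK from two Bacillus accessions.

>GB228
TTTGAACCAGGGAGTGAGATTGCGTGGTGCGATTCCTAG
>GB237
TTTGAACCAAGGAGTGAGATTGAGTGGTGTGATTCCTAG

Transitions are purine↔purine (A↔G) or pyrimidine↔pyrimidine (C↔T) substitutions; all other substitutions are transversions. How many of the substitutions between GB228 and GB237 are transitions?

2

The sequences differ at positions 10 (G/A, transition), 23 (C/A, transversion), 30 (C/T, transition).
Of the 3 differences, 2 transitions and 1 transversion, so the answer is 2.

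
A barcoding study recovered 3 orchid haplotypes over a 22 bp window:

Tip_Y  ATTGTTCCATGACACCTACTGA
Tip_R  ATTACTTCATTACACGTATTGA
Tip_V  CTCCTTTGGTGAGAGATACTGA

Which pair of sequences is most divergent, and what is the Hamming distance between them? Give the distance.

Pairwise Hamming distances:
  Tip_Y vs Tip_R: 6
  Tip_Y vs Tip_V: 9
  Tip_R vs Tip_V: 11
The largest is 11, between Tip_R and Tip_V.

11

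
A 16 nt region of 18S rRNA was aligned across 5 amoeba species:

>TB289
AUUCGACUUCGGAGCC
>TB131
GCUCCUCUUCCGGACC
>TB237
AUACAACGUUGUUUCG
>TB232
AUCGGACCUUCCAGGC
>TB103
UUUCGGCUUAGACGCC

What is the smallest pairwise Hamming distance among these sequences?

Pairwise Hamming distances:
  TB289 vs TB131: 7
  TB289 vs TB237: 8
  TB289 vs TB232: 7
  TB289 vs TB103: 5
  TB131 vs TB237: 12
  TB131 vs TB232: 12
  TB131 vs TB103: 9
  TB237 vs TB232: 10
  TB237 vs TB103: 10
  TB232 vs TB103: 10
The smallest is 5, between TB289 and TB103.

5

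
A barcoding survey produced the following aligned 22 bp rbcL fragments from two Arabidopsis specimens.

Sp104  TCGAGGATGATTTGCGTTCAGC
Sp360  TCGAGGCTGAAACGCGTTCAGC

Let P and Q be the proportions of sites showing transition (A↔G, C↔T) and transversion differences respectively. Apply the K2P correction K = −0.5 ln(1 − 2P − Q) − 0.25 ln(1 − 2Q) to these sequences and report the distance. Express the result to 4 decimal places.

Mismatches occur at site 7 (A/C, transversion), site 11 (T/A, transversion), site 12 (T/A, transversion), site 13 (T/C, transition).
Of the 4 differences, 1 transition and 3 transversions over 22 sites: P = 1/22 = 0.045455, Q = 3/22 = 0.136364.
d = −0.5·ln(0.772726) − 0.25·ln(0.727272) = −0.5·(-0.257831) − 0.25·(-0.318455) = 0.2085.

0.2085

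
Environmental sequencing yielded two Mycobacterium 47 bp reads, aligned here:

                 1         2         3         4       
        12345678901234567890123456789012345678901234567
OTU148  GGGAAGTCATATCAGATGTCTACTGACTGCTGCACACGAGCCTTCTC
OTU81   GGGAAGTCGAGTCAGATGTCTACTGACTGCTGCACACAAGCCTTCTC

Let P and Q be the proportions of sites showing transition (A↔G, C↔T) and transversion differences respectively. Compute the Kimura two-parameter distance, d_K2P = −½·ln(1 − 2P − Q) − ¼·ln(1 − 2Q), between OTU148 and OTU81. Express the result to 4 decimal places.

0.0915

The sequences differ at positions 9 (A/G, transition), 10 (T/A, transversion), 11 (A/G, transition), 38 (G/A, transition).
Of the 4 differences, 3 transitions and 1 transversion over 47 sites: P = 3/47 = 0.063830, Q = 1/47 = 0.021277.
d = −0.5·ln(0.851063) − 0.25·ln(0.957446) = −0.5·(-0.161269) − 0.25·(-0.043486) = 0.0915.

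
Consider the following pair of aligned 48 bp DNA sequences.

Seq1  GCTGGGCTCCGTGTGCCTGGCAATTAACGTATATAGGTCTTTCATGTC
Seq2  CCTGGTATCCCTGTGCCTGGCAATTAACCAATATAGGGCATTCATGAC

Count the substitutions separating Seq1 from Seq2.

9

The sequences differ at positions 1 (G/C), 6 (G/T), 7 (C/A), 11 (G/C), 29 (G/C), 30 (T/A), 38 (T/G), 40 (T/A), 47 (T/A).
That gives 9 mismatches out of 48 aligned sites, so the Hamming distance is 9.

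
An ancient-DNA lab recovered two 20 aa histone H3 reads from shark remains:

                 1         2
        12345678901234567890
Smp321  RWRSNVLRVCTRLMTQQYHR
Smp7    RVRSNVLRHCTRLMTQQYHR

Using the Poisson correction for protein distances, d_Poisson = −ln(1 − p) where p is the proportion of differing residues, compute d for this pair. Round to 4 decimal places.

0.1054

Differing sites — 2:W/V; 9:V/H.
p = 2/20 = 0.100000.
d = −ln(1 − 0.100000) = −ln(0.900000) = 0.1054.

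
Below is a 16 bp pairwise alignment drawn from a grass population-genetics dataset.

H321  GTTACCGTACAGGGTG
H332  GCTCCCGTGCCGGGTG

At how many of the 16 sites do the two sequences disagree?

4

Differing sites — 2:T/C; 4:A/C; 9:A/G; 11:A/C.
That gives 4 mismatches out of 16 aligned sites, so the Hamming distance is 4.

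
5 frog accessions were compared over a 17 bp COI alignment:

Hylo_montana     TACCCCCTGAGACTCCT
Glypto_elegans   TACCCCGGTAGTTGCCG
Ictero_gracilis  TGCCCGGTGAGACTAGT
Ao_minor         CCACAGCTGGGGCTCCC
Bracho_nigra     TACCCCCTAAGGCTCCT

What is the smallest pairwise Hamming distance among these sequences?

2

Pairwise Hamming distances:
  Hylo_montana vs Glypto_elegans: 7
  Hylo_montana vs Ictero_gracilis: 5
  Hylo_montana vs Ao_minor: 8
  Hylo_montana vs Bracho_nigra: 2
  Glypto_elegans vs Ictero_gracilis: 10
  Glypto_elegans vs Ao_minor: 13
  Glypto_elegans vs Bracho_nigra: 7
  Ictero_gracilis vs Ao_minor: 10
  Ictero_gracilis vs Bracho_nigra: 7
  Ao_minor vs Bracho_nigra: 8
The smallest is 2, between Hylo_montana and Bracho_nigra.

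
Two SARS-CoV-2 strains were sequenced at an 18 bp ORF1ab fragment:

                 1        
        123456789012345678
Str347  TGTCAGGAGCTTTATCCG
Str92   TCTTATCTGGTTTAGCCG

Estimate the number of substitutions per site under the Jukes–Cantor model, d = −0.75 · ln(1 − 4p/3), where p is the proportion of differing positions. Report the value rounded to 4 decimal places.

Mismatches occur at site 2 (G/C), site 4 (C/T), site 6 (G/T), site 7 (G/C), site 8 (A/T), site 10 (C/G), site 15 (T/G).
p = 7/18 = 0.388889.
d = −0.75 · ln(1 − (4/3)·0.388889) = −0.75 · ln(0.481481) = −0.75 · (-0.730889) = 0.5482.

0.5482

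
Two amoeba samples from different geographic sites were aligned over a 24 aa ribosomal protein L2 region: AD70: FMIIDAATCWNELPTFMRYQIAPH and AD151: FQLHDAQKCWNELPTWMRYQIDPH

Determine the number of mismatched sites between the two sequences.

Differing sites — 2:M/Q; 3:I/L; 4:I/H; 7:A/Q; 8:T/K; 16:F/W; 22:A/D.
That gives 7 mismatches out of 24 aligned sites, so the Hamming distance is 7.

7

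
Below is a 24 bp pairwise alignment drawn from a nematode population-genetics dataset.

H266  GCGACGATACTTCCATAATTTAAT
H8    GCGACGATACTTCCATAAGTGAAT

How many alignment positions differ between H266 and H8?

2

Mismatches occur at site 19 (T/G), site 21 (T/G).
That gives 2 mismatches out of 24 aligned sites, so the Hamming distance is 2.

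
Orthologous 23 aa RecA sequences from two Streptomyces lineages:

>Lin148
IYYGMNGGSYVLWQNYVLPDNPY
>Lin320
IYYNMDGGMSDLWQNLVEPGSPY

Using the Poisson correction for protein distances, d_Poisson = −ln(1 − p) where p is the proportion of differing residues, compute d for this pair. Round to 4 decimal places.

0.4964

The sequences differ at positions 4 (G/N), 6 (N/D), 9 (S/M), 10 (Y/S), 11 (V/D), 16 (Y/L), 18 (L/E), 20 (D/G), 21 (N/S).
p = 9/23 = 0.391304.
d = −ln(1 − 0.391304) = −ln(0.608696) = 0.4964.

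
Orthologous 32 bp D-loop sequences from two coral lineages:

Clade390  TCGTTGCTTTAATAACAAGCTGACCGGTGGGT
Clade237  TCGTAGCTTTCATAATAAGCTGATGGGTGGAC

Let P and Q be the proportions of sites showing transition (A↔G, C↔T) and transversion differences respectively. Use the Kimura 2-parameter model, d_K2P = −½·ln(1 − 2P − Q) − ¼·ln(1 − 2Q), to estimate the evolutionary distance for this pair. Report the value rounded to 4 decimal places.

Mismatches occur at site 5 (T↔A, transversion), site 11 (A↔C, transversion), site 16 (C↔T, transition), site 24 (C↔T, transition), site 25 (C↔G, transversion), site 31 (G↔A, transition), site 32 (T↔C, transition).
Of the 7 differences, 4 transitions and 3 transversions over 32 sites: P = 4/32 = 0.125000, Q = 3/32 = 0.093750.
d = −0.5·ln(0.656250) − 0.25·ln(0.812500) = −0.5·(-0.421213) − 0.25·(-0.207639) = 0.2625.

0.2625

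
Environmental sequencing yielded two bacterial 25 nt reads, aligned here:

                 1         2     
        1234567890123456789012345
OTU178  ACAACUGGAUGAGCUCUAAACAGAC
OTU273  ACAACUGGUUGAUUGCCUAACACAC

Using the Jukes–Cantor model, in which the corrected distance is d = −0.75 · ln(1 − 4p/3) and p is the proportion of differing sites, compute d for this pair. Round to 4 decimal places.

Differing sites — 9:A/U; 13:G/U; 14:C/U; 15:U/G; 17:U/C; 18:A/U; 23:G/C.
p = 7/25 = 0.280000.
d = −0.75 · ln(1 − (4/3)·0.280000) = −0.75 · ln(0.626667) = −0.75 · (-0.467340) = 0.3505.

0.3505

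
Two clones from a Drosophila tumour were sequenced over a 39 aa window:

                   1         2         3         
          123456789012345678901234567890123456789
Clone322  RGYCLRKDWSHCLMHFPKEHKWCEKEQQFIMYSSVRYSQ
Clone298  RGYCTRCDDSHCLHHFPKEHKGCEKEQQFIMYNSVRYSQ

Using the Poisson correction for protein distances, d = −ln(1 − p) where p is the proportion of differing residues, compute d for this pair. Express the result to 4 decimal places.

0.1671

Mismatches occur at site 5 (L/T), site 7 (K/C), site 9 (W/D), site 14 (M/H), site 22 (W/G), site 33 (S/N).
p = 6/39 = 0.153846.
d = −ln(1 − 0.153846) = −ln(0.846154) = 0.1671.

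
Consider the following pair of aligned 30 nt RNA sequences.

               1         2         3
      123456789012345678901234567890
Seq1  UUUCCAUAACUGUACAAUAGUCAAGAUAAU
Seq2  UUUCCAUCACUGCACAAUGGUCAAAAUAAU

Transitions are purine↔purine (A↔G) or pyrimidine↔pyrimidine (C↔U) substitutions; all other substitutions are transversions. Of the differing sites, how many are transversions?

The sequences differ at positions 8 (A/C, transversion), 13 (U/C, transition), 19 (A/G, transition), 25 (G/A, transition).
Of the 4 differences, 3 transitions and 1 transversion, so the answer is 1.

1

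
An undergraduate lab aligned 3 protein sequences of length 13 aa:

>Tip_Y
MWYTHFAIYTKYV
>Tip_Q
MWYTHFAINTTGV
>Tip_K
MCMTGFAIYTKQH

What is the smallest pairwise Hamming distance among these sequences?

Pairwise Hamming distances:
  Tip_Y vs Tip_Q: 3
  Tip_Y vs Tip_K: 5
  Tip_Q vs Tip_K: 7
The smallest is 3, between Tip_Y and Tip_Q.

3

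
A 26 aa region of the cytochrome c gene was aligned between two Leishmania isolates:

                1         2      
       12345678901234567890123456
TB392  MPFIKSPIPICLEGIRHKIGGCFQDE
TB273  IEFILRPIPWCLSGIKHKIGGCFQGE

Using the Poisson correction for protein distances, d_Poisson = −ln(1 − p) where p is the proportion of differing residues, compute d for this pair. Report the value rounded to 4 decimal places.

0.3677

Mismatches occur at site 1 (M→I), site 2 (P→E), site 5 (K→L), site 6 (S→R), site 10 (I→W), site 13 (E→S), site 16 (R→K), site 25 (D→G).
p = 8/26 = 0.307692.
d = −ln(1 − 0.307692) = −ln(0.692308) = 0.3677.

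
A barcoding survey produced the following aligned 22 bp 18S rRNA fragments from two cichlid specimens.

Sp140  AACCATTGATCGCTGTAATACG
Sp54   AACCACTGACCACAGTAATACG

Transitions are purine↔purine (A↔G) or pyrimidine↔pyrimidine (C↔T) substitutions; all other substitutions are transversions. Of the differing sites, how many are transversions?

1

Mismatches occur at site 6 (T/C, transition), site 10 (T/C, transition), site 12 (G/A, transition), site 14 (T/A, transversion).
Of the 4 differences, 3 transitions and 1 transversion, so the answer is 1.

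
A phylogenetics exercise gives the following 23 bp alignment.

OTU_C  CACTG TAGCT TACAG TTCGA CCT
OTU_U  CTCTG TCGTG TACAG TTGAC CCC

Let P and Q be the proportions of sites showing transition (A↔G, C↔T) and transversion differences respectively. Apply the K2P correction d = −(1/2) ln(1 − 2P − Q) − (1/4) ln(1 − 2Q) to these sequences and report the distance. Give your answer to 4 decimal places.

0.4679

Differing sites — 2:A/T (Tv); 7:A/C (Tv); 9:C/T (Ti); 10:T/G (Tv); 18:C/G (Tv); 19:G/A (Ti); 20:A/C (Tv); 23:T/C (Ti).
Of the 8 differences, 3 transitions and 5 transversions over 23 sites: P = 3/23 = 0.130435, Q = 5/23 = 0.217391.
d = −0.5·ln(0.521739) − 0.25·ln(0.565218) = −0.5·(-0.650588) − 0.25·(-0.570544) = 0.4679.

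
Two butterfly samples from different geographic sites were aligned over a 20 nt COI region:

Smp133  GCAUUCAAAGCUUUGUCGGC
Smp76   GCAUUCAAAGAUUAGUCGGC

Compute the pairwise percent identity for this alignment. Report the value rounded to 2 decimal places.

Differing sites — 11:C/A; 14:U/A.
18 of the 20 sites match, so the percent identity is 18/20 × 100 = 90.00%.

90.00%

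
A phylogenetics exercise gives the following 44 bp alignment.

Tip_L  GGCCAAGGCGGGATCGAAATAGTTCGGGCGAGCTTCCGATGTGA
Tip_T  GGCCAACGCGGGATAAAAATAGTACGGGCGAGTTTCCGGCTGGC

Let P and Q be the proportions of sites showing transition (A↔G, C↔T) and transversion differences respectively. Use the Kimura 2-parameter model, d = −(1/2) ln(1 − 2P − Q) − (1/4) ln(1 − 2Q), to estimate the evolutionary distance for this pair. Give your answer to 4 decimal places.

0.2711

The sequences differ at positions 7 (G/C, transversion), 15 (C/A, transversion), 16 (G/A, transition), 24 (T/A, transversion), 33 (C/T, transition), 39 (A/G, transition), 40 (T/C, transition), 41 (G/T, transversion), 42 (T/G, transversion), 44 (A/C, transversion).
Of the 10 differences, 4 transitions and 6 transversions over 44 sites: P = 4/44 = 0.090909, Q = 6/44 = 0.136364.
d = −0.5·ln(0.681818) − 0.25·ln(0.727272) = −0.5·(-0.382993) − 0.25·(-0.318455) = 0.2711.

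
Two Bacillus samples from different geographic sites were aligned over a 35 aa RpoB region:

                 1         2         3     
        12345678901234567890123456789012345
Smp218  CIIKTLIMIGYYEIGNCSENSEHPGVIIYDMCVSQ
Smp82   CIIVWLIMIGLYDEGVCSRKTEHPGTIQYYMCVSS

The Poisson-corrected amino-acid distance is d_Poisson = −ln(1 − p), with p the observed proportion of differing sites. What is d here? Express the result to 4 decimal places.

Differing sites — 4:K/V; 5:T/W; 11:Y/L; 13:E/D; 14:I/E; 16:N/V; 19:E/R; 20:N/K; 21:S/T; 26:V/T; 28:I/Q; 30:D/Y; 35:Q/S.
p = 13/35 = 0.371429.
d = −ln(1 − 0.371429) = −ln(0.628571) = 0.4643.

0.4643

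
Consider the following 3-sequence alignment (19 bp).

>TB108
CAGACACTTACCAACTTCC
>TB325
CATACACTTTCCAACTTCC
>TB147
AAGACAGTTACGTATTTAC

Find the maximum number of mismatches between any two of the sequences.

Pairwise Hamming distances:
  TB108 vs TB325: 2
  TB108 vs TB147: 6
  TB325 vs TB147: 8
The largest is 8, between TB325 and TB147.

8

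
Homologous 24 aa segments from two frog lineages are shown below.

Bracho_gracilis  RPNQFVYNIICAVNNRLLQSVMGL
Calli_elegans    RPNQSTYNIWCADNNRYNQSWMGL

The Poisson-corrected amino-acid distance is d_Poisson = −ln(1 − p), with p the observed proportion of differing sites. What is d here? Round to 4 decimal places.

Differing sites — 5:F/S; 6:V/T; 10:I/W; 13:V/D; 17:L/Y; 18:L/N; 21:V/W.
p = 7/24 = 0.291667.
d = −ln(1 − 0.291667) = −ln(0.708333) = 0.3448.

0.3448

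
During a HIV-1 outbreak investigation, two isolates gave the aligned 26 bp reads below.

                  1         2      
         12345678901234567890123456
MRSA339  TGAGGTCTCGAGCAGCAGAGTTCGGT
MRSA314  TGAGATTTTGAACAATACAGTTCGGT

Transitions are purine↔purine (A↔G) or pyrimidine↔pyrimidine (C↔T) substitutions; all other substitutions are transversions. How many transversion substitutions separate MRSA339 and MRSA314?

1

The sequences differ at positions 5 (G/A, transition), 7 (C/T, transition), 9 (C/T, transition), 12 (G/A, transition), 15 (G/A, transition), 16 (C/T, transition), 18 (G/C, transversion).
Of the 7 differences, 6 transitions and 1 transversion, so the answer is 1.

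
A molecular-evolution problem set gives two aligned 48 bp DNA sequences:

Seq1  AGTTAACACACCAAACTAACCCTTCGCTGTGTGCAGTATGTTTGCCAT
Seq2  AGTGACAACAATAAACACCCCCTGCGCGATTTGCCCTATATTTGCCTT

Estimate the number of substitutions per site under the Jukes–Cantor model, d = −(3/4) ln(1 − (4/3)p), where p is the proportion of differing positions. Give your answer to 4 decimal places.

0.4408

The sequences differ at positions 4 (T/G), 6 (A/C), 7 (C/A), 11 (C/A), 12 (C/T), 17 (T/A), 18 (A/C), 19 (A/C), 24 (T/G), 28 (T/G), 29 (G/A), 31 (G/T), 35 (A/C), 36 (G/C), 40 (G/A), 47 (A/T).
p = 16/48 = 0.333333.
d = −0.75 · ln(1 − (4/3)·0.333333) = −0.75 · ln(0.555556) = −0.75 · (-0.587786) = 0.4408.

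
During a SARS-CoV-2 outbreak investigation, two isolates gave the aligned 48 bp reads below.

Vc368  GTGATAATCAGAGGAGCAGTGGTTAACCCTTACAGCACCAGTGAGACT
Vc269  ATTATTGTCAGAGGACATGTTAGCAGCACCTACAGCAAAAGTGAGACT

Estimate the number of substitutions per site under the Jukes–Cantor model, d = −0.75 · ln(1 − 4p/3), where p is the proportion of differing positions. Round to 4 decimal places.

The sequences differ at positions 1 (G/A), 3 (G/T), 6 (A/T), 7 (A/G), 16 (G/C), 17 (C/A), 18 (A/T), 21 (G/T), 22 (G/A), 23 (T/G), 24 (T/C), 26 (A/G), 28 (C/A), 30 (T/C), 38 (C/A), 39 (C/A).
p = 16/48 = 0.333333.
d = −0.75 · ln(1 − (4/3)·0.333333) = −0.75 · ln(0.555556) = −0.75 · (-0.587786) = 0.4408.

0.4408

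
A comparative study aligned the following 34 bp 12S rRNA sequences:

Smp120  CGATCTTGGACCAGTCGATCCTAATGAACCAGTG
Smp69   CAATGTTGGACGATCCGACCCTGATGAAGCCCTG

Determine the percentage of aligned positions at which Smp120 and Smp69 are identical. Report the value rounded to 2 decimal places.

70.59%

The sequences differ at positions 2 (G/A), 5 (C/G), 12 (C/G), 14 (G/T), 15 (T/C), 19 (T/C), 23 (A/G), 29 (C/G), 31 (A/C), 32 (G/C).
24 of the 34 sites match, so the percent identity is 24/34 × 100 = 70.59%.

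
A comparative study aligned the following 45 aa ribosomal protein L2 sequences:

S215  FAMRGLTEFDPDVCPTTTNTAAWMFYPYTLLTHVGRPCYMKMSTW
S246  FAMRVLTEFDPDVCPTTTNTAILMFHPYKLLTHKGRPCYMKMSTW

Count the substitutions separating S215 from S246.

6

Differing sites — 5:G/V; 22:A/I; 23:W/L; 26:Y/H; 29:T/K; 34:V/K.
That gives 6 mismatches out of 45 aligned sites, so the Hamming distance is 6.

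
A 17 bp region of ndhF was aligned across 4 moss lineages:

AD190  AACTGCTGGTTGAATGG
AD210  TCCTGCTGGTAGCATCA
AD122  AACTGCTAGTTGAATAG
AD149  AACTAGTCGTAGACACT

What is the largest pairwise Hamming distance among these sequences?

Pairwise Hamming distances:
  AD190 vs AD210: 6
  AD190 vs AD122: 2
  AD190 vs AD149: 8
  AD210 vs AD122: 7
  AD210 vs AD149: 9
  AD122 vs AD149: 8
The largest is 9, between AD210 and AD149.

9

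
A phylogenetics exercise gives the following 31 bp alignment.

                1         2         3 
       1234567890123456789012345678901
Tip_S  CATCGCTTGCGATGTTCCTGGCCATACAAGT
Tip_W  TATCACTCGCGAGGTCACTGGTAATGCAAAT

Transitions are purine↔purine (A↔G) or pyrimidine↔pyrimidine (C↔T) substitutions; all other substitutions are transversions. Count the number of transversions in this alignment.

3

Differing sites — 1:C/T (Ti); 5:G/A (Ti); 8:T/C (Ti); 13:T/G (Tv); 16:T/C (Ti); 17:C/A (Tv); 22:C/T (Ti); 23:C/A (Tv); 26:A/G (Ti); 30:G/A (Ti).
Of the 10 differences, 7 transitions and 3 transversions, so the answer is 3.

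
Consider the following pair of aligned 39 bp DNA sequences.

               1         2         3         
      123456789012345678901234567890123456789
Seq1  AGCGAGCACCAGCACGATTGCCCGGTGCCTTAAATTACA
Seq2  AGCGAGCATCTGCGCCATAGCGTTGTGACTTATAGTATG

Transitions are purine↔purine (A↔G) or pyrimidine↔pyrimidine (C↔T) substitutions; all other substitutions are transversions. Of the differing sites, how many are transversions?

Differing sites — 9:C/T (Ti); 11:A/T (Tv); 14:A/G (Ti); 16:G/C (Tv); 19:T/A (Tv); 22:C/G (Tv); 23:C/T (Ti); 24:G/T (Tv); 28:C/A (Tv); 33:A/T (Tv); 35:T/G (Tv); 38:C/T (Ti); 39:A/G (Ti).
Of the 13 differences, 5 transitions and 8 transversions, so the answer is 8.

8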